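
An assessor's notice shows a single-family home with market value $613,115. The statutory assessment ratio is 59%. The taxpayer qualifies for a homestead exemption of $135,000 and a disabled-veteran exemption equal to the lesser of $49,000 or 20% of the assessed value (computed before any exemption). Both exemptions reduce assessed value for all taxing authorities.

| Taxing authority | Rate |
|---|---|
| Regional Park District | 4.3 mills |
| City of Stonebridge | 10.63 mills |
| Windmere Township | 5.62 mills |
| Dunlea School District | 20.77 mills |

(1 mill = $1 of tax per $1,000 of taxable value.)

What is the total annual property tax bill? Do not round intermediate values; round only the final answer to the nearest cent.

Assessed value = $613,115 × 0.59 = $361,737.85
Disabled-veteran exemption = min($49,000, 20% × $361,737.85) = min($49,000, $72,347.57) = $49,000 (dollar cap binds)
Taxable value = $361,737.85 − $135,000 − $49,000 = $177,737.85
Regional Park District: $177,737.85 × 0.0043 = $764.272755
City of Stonebridge: $177,737.85 × 0.01063 = $1,889.3533455
Windmere Township: $177,737.85 × 0.00562 = $998.886717
Dunlea School District: $177,737.85 × 0.02077 = $3,691.6151445
Total = $7,344.127962

$7,344.13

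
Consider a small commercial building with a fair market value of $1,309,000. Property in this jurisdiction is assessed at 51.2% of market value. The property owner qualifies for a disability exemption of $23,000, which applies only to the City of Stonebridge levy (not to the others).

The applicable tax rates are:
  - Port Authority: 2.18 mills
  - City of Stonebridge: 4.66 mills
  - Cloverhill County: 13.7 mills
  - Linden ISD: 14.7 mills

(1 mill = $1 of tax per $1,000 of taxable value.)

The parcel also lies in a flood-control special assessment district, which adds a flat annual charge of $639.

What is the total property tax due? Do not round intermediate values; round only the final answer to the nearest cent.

$24,149.95

Assessed value = $1,309,000 × 0.512 = $670,208
Port Authority: $670,208 × 0.00218 = $1,461.05344
City of Stonebridge: ($670,208 − $23,000) × 0.00466 = $647,208 × 0.00466 = $3,015.98928
Cloverhill County: $670,208 × 0.0137 = $9,181.8496
Linden ISD: $670,208 × 0.0147 = $9,852.0576
Levies subtotal = $23,510.94992
Total = $23,510.94992 + $639 = $24,149.94992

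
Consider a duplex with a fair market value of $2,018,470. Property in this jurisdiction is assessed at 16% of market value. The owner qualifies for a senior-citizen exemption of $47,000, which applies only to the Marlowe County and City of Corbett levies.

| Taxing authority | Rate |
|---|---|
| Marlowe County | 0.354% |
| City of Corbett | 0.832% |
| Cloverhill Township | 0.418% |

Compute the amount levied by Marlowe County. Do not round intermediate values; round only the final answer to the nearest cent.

$976.88

Assessed value = $2,018,470 × 0.16 = $322,955.2
Marlowe County taxable value = $322,955.2 − $47,000 = $275,955.2
Marlowe County levy = $275,955.2 × 0.00354 = $976.881408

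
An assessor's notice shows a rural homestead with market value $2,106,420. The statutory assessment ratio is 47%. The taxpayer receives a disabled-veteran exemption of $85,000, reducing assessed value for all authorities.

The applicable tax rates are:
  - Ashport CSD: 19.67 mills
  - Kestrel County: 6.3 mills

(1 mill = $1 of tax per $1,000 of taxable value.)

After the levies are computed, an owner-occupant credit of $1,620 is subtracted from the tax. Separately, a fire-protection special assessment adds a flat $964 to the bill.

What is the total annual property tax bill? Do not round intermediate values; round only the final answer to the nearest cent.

Assessed value = $2,106,420 × 0.47 = $990,017.4
Taxable value = $990,017.4 − $85,000 = $905,017.4
Ashport CSD: $905,017.4 × 0.01967 = $17,801.692258
Kestrel County: $905,017.4 × 0.0063 = $5,701.60962
Levies subtotal = $23,503.301878
After credit = $23,503.301878 − $1,620 = $21,883.301878
Total = $21,883.301878 + $964 = $22,847.301878

$22,847.30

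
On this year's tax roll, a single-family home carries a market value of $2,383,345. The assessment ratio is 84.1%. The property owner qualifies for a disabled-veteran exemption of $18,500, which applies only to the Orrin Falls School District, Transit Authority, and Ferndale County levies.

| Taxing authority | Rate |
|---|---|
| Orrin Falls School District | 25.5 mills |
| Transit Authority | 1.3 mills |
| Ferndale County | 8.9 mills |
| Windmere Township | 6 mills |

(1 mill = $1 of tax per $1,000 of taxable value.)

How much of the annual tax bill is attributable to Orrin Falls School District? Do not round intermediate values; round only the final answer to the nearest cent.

Assessed value = $2,383,345 × 0.841 = $2,004,393.145
Orrin Falls School District taxable value = $2,004,393.145 − $18,500 = $1,985,893.145
Orrin Falls School District levy = $1,985,893.145 × 0.0255 = $50,640.2751975

$50,640.28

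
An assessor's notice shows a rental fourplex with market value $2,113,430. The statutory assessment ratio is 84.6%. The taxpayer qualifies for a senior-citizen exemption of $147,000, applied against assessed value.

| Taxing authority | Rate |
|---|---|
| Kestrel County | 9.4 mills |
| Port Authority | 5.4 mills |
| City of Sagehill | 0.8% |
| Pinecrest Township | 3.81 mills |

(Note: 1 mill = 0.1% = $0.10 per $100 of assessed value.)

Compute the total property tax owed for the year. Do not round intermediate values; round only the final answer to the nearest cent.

$43,665.99

Assessed value = $2,113,430 × 0.846 = $1,787,961.78
Taxable value = $1,787,961.78 − $147,000 = $1,640,961.78
Kestrel County: $1,640,961.78 × 0.0094 = $15,425.040732
Port Authority: $1,640,961.78 × 0.0054 = $8,861.193612
City of Sagehill: $1,640,961.78 × 0.008 = $13,127.69424
Pinecrest Township: $1,640,961.78 × 0.00381 = $6,252.0643818
Total = $43,665.9929658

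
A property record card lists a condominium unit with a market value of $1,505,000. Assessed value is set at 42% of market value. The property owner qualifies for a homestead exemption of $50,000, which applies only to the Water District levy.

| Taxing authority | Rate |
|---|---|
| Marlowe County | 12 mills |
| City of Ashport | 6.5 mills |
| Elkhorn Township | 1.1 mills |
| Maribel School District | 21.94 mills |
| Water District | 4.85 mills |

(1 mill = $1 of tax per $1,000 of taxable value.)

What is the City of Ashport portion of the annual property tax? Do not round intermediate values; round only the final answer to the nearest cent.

Assessed value = $1,505,000 × 0.42 = $632,100
City of Ashport taxable value = $632,100 (exemption does not apply)
City of Ashport levy = $632,100 × 0.0065 = $4,108.65

$4,108.65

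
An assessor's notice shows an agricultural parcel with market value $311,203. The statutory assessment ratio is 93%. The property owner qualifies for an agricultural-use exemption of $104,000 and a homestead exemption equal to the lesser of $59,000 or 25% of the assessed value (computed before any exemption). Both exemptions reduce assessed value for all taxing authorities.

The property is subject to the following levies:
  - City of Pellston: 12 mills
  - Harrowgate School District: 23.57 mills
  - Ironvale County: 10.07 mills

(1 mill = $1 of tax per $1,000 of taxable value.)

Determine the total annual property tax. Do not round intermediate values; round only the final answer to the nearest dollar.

$5,770

Assessed value = $311,203 × 0.93 = $289,418.79
Homestead exemption = min($59,000, 25% × $289,418.79) = min($59,000, $72,354.6975) = $59,000 (dollar cap binds)
Taxable value = $289,418.79 − $104,000 − $59,000 = $126,418.79
City of Pellston: $126,418.79 × 0.012 = $1,517.02548
Harrowgate School District: $126,418.79 × 0.02357 = $2,979.6908803
Ironvale County: $126,418.79 × 0.01007 = $1,273.0372153
Total = $5,769.7535756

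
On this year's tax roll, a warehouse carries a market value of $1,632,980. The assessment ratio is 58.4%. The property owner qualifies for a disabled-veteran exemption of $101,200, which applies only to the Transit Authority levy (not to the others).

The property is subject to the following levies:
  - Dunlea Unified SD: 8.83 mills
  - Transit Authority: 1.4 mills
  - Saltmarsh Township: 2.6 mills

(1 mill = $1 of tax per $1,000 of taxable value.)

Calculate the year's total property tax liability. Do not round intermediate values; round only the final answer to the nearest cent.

Assessed value = $1,632,980 × 0.584 = $953,660.32
Dunlea Unified SD: $953,660.32 × 0.00883 = $8,420.8206256
Transit Authority: ($953,660.32 − $101,200) × 0.0014 = $852,460.32 × 0.0014 = $1,193.444448
Saltmarsh Township: $953,660.32 × 0.0026 = $2,479.516832
Total = $12,093.7819056

$12,093.78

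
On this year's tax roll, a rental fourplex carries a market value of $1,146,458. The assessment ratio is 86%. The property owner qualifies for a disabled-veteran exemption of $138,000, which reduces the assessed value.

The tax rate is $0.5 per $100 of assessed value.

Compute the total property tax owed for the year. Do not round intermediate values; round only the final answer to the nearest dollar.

Assessed value = $1,146,458 × 0.86 = $985,953.88
Taxable value = $985,953.88 − $138,000 = $847,953.88
Tax = $847,953.88 × 0.005 = $4,239.7694

$4,240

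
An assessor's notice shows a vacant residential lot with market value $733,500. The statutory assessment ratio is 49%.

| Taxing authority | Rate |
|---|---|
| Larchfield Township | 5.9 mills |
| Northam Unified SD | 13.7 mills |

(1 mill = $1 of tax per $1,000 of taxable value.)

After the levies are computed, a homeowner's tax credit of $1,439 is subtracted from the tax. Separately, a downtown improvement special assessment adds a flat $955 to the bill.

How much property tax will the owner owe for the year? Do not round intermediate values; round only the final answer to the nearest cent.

Assessed value = $733,500 × 0.49 = $359,415
Larchfield Township: $359,415 × 0.0059 = $2,120.5485
Northam Unified SD: $359,415 × 0.0137 = $4,923.9855
Levies subtotal = $7,044.534
After credit = $7,044.534 − $1,439 = $5,605.534
Total = $5,605.534 + $955 = $6,560.534

$6,560.53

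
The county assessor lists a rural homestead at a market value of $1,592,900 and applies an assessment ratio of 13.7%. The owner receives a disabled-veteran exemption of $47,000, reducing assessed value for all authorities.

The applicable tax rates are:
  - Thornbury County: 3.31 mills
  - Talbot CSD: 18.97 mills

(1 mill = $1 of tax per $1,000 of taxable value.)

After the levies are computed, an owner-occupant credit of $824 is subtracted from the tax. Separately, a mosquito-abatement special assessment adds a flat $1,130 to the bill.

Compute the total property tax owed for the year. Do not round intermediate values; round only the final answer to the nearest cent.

$4,120.94

Assessed value = $1,592,900 × 0.137 = $218,227.3
Taxable value = $218,227.3 − $47,000 = $171,227.3
Thornbury County: $171,227.3 × 0.00331 = $566.762363
Talbot CSD: $171,227.3 × 0.01897 = $3,248.181881
Levies subtotal = $3,814.944244
After credit = $3,814.944244 − $824 = $2,990.944244
Total = $2,990.944244 + $1,130 = $4,120.944244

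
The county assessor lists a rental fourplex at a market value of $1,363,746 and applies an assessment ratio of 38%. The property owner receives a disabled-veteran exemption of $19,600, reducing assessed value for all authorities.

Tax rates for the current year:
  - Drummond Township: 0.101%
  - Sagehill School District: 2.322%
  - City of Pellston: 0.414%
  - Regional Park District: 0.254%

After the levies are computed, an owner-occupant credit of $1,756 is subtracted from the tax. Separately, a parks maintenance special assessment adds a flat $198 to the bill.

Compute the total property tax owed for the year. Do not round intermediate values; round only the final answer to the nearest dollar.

Assessed value = $1,363,746 × 0.38 = $518,223.48
Taxable value = $518,223.48 − $19,600 = $498,623.48
Drummond Township: $498,623.48 × 0.00101 = $503.6097148
Sagehill School District: $498,623.48 × 0.02322 = $11,578.0372056
City of Pellston: $498,623.48 × 0.00414 = $2,064.3012072
Regional Park District: $498,623.48 × 0.00254 = $1,266.5036392
Levies subtotal = $15,412.4517668
After credit = $15,412.4517668 − $1,756 = $13,656.4517668
Total = $13,656.4517668 + $198 = $13,854.4517668

$13,854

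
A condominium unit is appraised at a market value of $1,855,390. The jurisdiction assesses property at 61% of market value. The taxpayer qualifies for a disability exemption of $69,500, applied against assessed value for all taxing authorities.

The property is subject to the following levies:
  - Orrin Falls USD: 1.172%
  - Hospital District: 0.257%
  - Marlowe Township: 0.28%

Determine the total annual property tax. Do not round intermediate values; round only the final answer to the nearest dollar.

$18,155

Assessed value = $1,855,390 × 0.61 = $1,131,787.9
Taxable value = $1,131,787.9 − $69,500 = $1,062,287.9
Orrin Falls USD: $1,062,287.9 × 0.01172 = $12,450.014188
Hospital District: $1,062,287.9 × 0.00257 = $2,730.079903
Marlowe Township: $1,062,287.9 × 0.0028 = $2,974.40612
Total = $12,450.014188 + $2,730.079903 + $2,974.40612 = $18,154.500211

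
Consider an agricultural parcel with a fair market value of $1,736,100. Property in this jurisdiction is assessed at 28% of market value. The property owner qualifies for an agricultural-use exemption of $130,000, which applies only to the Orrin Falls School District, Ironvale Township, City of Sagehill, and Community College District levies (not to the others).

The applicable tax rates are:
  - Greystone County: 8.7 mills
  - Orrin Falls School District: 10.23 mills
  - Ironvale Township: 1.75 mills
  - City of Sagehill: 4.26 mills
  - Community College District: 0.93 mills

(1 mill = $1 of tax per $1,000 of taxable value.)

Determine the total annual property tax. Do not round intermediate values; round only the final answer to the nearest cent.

$10,343.51

Assessed value = $1,736,100 × 0.28 = $486,108
Greystone County: $486,108 × 0.0087 = $4,229.1396
Orrin Falls School District: ($486,108 − $130,000) × 0.01023 = $356,108 × 0.01023 = $3,642.98484
Ironvale Township: ($486,108 − $130,000) × 0.00175 = $356,108 × 0.00175 = $623.189
City of Sagehill: ($486,108 − $130,000) × 0.00426 = $356,108 × 0.00426 = $1,517.02008
Community College District: ($486,108 − $130,000) × 0.00093 = $356,108 × 0.00093 = $331.18044
Total = $10,343.51396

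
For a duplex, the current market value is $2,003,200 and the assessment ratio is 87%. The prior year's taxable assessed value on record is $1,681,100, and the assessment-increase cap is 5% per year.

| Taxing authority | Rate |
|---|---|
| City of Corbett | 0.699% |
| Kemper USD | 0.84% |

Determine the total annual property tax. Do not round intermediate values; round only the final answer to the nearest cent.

$26,821.45

Uncapped assessed value = $2,003,200 × 0.87 = $1,742,784
Cap limit = $1,681,100 × 1.05 = $1,765,155
Taxable assessed value = min($1,742,784, $1,765,155) = $1,742,784 (cap does not bind)
City of Corbett: $1,742,784 × 0.00699 = $12,182.06016
Kemper USD: $1,742,784 × 0.0084 = $14,639.3856
Total = $26,821.44576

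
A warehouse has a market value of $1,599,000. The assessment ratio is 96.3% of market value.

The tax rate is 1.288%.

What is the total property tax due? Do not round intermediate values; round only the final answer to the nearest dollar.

$19,833

Assessed value = $1,599,000 × 0.963 = $1,539,837
Tax = $1,539,837 × 0.01288 = $19,833.10056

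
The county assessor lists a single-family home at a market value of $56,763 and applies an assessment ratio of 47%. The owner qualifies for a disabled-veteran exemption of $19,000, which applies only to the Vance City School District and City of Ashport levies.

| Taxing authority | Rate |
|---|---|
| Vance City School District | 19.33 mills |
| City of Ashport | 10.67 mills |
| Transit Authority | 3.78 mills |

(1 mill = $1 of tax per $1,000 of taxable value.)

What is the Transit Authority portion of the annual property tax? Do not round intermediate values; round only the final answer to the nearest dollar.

$101

Assessed value = $56,763 × 0.47 = $26,678.61
Transit Authority taxable value = $26,678.61 (exemption does not apply)
Transit Authority levy = $26,678.61 × 0.00378 = $100.8451458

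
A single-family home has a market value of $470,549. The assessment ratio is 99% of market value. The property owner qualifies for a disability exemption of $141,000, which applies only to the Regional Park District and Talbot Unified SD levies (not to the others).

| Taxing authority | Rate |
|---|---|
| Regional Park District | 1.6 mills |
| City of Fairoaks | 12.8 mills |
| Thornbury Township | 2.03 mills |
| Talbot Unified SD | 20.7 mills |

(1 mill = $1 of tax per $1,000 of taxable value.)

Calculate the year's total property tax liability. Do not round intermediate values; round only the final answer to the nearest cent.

$14,152.47

Assessed value = $470,549 × 0.99 = $465,843.51
Regional Park District: ($465,843.51 − $141,000) × 0.0016 = $324,843.51 × 0.0016 = $519.749616
City of Fairoaks: $465,843.51 × 0.0128 = $5,962.796928
Thornbury Township: $465,843.51 × 0.00203 = $945.6623253
Talbot Unified SD: ($465,843.51 − $141,000) × 0.0207 = $324,843.51 × 0.0207 = $6,724.260657
Total = $14,152.4695263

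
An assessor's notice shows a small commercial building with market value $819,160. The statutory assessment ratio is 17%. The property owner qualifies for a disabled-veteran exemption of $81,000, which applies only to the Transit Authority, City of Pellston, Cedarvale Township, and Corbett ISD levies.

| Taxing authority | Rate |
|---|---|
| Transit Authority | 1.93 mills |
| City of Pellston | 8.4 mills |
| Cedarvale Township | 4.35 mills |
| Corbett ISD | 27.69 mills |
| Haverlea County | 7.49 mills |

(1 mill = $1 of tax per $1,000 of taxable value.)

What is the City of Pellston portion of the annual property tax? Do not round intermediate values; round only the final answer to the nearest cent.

Assessed value = $819,160 × 0.17 = $139,257.2
City of Pellston taxable value = $139,257.2 − $81,000 = $58,257.2
City of Pellston levy = $58,257.2 × 0.0084 = $489.36048

$489.36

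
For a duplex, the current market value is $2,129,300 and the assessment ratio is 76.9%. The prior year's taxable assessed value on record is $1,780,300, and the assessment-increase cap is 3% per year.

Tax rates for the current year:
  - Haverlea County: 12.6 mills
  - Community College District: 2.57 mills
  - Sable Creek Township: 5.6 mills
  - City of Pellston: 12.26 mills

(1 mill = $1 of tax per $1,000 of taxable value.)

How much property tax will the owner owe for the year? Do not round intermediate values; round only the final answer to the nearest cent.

$54,084.37

Uncapped assessed value = $2,129,300 × 0.769 = $1,637,431.7
Cap limit = $1,780,300 × 1.03 = $1,833,709
Taxable assessed value = min($1,637,431.7, $1,833,709) = $1,637,431.7 (cap does not bind)
Haverlea County: $1,637,431.7 × 0.0126 = $20,631.63942
Community College District: $1,637,431.7 × 0.00257 = $4,208.199469
Sable Creek Township: $1,637,431.7 × 0.0056 = $9,169.61752
City of Pellston: $1,637,431.7 × 0.01226 = $20,074.912642
Total = $54,084.369051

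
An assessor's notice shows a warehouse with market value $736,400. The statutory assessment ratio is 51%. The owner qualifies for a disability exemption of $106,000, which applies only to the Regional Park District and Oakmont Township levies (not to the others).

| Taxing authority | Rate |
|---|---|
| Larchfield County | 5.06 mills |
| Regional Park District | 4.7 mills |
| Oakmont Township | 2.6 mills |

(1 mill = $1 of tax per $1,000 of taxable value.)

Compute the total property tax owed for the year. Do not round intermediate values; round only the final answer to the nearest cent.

$3,868.17

Assessed value = $736,400 × 0.51 = $375,564
Larchfield County: $375,564 × 0.00506 = $1,900.35384
Regional Park District: ($375,564 − $106,000) × 0.0047 = $269,564 × 0.0047 = $1,266.9508
Oakmont Township: ($375,564 − $106,000) × 0.0026 = $269,564 × 0.0026 = $700.8664
Total = $3,868.17104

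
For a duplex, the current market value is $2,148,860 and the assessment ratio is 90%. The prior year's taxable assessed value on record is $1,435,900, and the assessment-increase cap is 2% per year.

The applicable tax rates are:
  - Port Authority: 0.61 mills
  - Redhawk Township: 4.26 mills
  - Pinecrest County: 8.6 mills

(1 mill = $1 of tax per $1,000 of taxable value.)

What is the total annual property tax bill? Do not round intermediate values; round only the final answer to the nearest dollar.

Uncapped assessed value = $2,148,860 × 0.9 = $1,933,974
Cap limit = $1,435,900 × 1.02 = $1,464,618
Taxable assessed value = min($1,933,974, $1,464,618) = $1,464,618 (cap binds)
Port Authority: $1,464,618 × 0.00061 = $893.41698
Redhawk Township: $1,464,618 × 0.00426 = $6,239.27268
Pinecrest County: $1,464,618 × 0.0086 = $12,595.7148
Total = $19,728.40446

$19,728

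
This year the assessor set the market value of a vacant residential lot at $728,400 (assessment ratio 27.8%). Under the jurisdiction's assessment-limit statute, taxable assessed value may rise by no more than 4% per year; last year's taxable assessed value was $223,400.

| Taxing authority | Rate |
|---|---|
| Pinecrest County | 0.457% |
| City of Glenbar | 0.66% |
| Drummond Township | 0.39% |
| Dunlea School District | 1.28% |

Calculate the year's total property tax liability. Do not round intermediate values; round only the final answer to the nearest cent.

Uncapped assessed value = $728,400 × 0.278 = $202,495.2
Cap limit = $223,400 × 1.04 = $232,336
Taxable assessed value = min($202,495.2, $232,336) = $202,495.2 (cap does not bind)
Pinecrest County: $202,495.2 × 0.00457 = $925.403064
City of Glenbar: $202,495.2 × 0.0066 = $1,336.46832
Drummond Township: $202,495.2 × 0.0039 = $789.73128
Dunlea School District: $202,495.2 × 0.0128 = $2,591.93856
Total = $5,643.541224

$5,643.54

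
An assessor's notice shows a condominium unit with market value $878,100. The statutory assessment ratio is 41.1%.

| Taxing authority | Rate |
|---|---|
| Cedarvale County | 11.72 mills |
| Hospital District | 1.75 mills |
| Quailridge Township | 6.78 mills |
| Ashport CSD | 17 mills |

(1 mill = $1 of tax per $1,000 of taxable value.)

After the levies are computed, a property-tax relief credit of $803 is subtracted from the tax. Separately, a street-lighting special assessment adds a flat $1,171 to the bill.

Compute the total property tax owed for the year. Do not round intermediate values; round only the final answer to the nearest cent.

Assessed value = $878,100 × 0.411 = $360,899.1
Cedarvale County: $360,899.1 × 0.01172 = $4,229.737452
Hospital District: $360,899.1 × 0.00175 = $631.573425
Quailridge Township: $360,899.1 × 0.00678 = $2,446.895898
Ashport CSD: $360,899.1 × 0.017 = $6,135.2847
Levies subtotal = $13,443.491475
After credit = $13,443.491475 − $803 = $12,640.491475
Total = $12,640.491475 + $1,171 = $13,811.491475

$13,811.49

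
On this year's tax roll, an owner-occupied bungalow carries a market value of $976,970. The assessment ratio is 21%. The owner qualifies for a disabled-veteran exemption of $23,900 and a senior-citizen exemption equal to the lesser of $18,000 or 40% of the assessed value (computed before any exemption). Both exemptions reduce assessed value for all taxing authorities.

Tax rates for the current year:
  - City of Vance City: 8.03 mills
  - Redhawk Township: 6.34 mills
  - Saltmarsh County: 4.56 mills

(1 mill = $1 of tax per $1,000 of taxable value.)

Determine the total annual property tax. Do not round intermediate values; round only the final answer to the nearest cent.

Assessed value = $976,970 × 0.21 = $205,163.7
Senior-citizen exemption = min($18,000, 40% × $205,163.7) = min($18,000, $82,065.48) = $18,000 (dollar cap binds)
Taxable value = $205,163.7 − $23,900 − $18,000 = $163,263.7
City of Vance City: $163,263.7 × 0.00803 = $1,311.007511
Redhawk Township: $163,263.7 × 0.00634 = $1,035.091858
Saltmarsh County: $163,263.7 × 0.00456 = $744.482472
Total = $3,090.581841

$3,090.58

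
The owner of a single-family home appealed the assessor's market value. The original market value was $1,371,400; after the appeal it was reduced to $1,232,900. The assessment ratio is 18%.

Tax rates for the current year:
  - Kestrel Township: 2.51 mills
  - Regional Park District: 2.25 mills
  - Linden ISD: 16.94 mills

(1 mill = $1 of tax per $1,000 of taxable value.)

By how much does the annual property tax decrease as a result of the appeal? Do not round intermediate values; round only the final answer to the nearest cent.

Old assessed value = $1,371,400 × 0.18 = $246,852
New assessed value = $1,232,900 × 0.18 = $221,922
Combined rate = 0.00251 + 0.00225 + 0.01694 = 0.0217
Old tax = $246,852 × 0.0217 = $5,356.6884
New tax = $221,922 × 0.0217 = $4,815.7074
Reduction = $5,356.6884 − $4,815.7074 = $540.981

$540.98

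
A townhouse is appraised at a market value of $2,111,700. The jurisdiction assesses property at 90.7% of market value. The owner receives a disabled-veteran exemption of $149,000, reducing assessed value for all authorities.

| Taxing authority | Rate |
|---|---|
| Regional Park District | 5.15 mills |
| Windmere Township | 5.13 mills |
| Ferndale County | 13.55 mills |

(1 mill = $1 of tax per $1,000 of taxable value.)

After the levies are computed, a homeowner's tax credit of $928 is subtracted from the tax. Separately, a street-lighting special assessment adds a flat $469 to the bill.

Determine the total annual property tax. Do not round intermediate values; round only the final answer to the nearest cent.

Assessed value = $2,111,700 × 0.907 = $1,915,311.9
Taxable value = $1,915,311.9 − $149,000 = $1,766,311.9
Regional Park District: $1,766,311.9 × 0.00515 = $9,096.506285
Windmere Township: $1,766,311.9 × 0.00513 = $9,061.180047
Ferndale County: $1,766,311.9 × 0.01355 = $23,933.526245
Levies subtotal = $42,091.212577
After credit = $42,091.212577 − $928 = $41,163.212577
Total = $41,163.212577 + $469 = $41,632.212577

$41,632.21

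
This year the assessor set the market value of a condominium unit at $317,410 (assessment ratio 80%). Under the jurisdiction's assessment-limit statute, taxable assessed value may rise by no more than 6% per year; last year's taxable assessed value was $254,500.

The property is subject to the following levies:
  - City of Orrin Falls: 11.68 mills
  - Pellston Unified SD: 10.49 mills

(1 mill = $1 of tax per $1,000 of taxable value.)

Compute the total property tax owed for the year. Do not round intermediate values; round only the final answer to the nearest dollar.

$5,630

Uncapped assessed value = $317,410 × 0.8 = $253,928
Cap limit = $254,500 × 1.06 = $269,770
Taxable assessed value = min($253,928, $269,770) = $253,928 (cap does not bind)
City of Orrin Falls: $253,928 × 0.01168 = $2,965.87904
Pellston Unified SD: $253,928 × 0.01049 = $2,663.70472
Total = $5,629.58376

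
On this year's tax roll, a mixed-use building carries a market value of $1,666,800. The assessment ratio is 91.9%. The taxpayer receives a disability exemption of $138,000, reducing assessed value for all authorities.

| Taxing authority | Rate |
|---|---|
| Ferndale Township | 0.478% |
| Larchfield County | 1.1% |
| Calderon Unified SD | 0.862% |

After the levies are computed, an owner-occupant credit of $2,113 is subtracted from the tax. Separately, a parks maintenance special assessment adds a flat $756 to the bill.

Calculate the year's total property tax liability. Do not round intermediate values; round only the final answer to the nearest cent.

Assessed value = $1,666,800 × 0.919 = $1,531,789.2
Taxable value = $1,531,789.2 − $138,000 = $1,393,789.2
Ferndale Township: $1,393,789.2 × 0.00478 = $6,662.312376
Larchfield County: $1,393,789.2 × 0.011 = $15,331.6812
Calderon Unified SD: $1,393,789.2 × 0.00862 = $12,014.462904
Levies subtotal = $34,008.45648
After credit = $34,008.45648 − $2,113 = $31,895.45648
Total = $31,895.45648 + $756 = $32,651.45648

$32,651.46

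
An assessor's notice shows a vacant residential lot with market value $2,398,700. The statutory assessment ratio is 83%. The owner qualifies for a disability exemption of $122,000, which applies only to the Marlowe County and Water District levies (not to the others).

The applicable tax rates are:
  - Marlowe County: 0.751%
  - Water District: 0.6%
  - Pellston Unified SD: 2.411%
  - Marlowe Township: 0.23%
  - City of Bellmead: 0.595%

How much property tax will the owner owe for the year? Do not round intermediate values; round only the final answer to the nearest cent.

Assessed value = $2,398,700 × 0.83 = $1,990,921
Marlowe County: ($1,990,921 − $122,000) × 0.00751 = $1,868,921 × 0.00751 = $14,035.59671
Water District: ($1,990,921 − $122,000) × 0.006 = $1,868,921 × 0.006 = $11,213.526
Pellston Unified SD: $1,990,921 × 0.02411 = $48,001.10531
Marlowe Township: $1,990,921 × 0.0023 = $4,579.1183
City of Bellmead: $1,990,921 × 0.00595 = $11,845.97995
Total = $89,675.32627

$89,675.33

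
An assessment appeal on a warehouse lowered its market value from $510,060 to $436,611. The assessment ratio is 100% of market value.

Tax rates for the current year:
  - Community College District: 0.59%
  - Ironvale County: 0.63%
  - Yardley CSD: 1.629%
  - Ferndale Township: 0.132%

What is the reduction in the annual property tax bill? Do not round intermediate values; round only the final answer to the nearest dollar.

Old assessed value = $510,060 × 1 = $510,060
New assessed value = $436,611 × 1 = $436,611
Combined rate = 0.0059 + 0.0063 + 0.01629 + 0.00132 = 0.02981
Old tax = $510,060 × 0.02981 = $15,204.8886
New tax = $436,611 × 0.02981 = $13,015.37391
Reduction = $15,204.8886 − $13,015.37391 = $2,189.51469

$2,190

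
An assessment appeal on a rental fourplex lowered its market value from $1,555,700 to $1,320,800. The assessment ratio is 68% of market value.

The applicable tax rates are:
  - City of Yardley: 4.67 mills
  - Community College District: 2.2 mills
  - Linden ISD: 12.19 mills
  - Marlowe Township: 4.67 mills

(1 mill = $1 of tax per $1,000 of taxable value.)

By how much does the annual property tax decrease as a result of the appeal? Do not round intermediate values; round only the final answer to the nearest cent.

Old assessed value = $1,555,700 × 0.68 = $1,057,876
New assessed value = $1,320,800 × 0.68 = $898,144
Combined rate = 0.00467 + 0.0022 + 0.01219 + 0.00467 = 0.02373
Old tax = $1,057,876 × 0.02373 = $25,103.39748
New tax = $898,144 × 0.02373 = $21,312.95712
Reduction = $25,103.39748 − $21,312.95712 = $3,790.44036

$3,790.44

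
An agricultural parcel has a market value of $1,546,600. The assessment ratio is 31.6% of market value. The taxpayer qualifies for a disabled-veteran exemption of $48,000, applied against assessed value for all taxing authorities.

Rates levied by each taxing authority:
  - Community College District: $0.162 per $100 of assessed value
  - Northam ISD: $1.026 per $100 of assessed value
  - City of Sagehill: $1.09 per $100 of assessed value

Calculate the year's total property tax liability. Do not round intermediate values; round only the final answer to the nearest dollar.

$10,040

Assessed value = $1,546,600 × 0.316 = $488,725.6
Taxable value = $488,725.6 − $48,000 = $440,725.6
Community College District: $440,725.6 × 0.00162 = $713.975472
Northam ISD: $440,725.6 × 0.01026 = $4,521.844656
City of Sagehill: $440,725.6 × 0.0109 = $4,803.90904
Total = $713.975472 + $4,521.844656 + $4,803.90904 = $10,039.729168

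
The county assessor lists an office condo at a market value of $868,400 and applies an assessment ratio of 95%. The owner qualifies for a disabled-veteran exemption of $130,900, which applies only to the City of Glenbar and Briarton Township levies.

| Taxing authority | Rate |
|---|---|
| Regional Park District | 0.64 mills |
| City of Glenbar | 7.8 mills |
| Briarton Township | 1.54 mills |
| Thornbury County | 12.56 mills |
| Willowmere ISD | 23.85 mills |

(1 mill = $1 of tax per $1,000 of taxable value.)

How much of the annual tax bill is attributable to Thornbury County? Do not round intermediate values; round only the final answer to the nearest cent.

Assessed value = $868,400 × 0.95 = $824,980
Thornbury County taxable value = $824,980 (exemption does not apply)
Thornbury County levy = $824,980 × 0.01256 = $10,361.7488

$10,361.75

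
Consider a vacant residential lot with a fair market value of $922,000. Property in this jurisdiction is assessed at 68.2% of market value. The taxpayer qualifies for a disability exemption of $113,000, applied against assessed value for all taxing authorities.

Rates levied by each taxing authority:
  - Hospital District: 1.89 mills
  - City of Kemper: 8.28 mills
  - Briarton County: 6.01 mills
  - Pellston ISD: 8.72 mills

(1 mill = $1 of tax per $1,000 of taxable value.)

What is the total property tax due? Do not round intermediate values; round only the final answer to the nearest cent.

$12,843.52

Assessed value = $922,000 × 0.682 = $628,804
Taxable value = $628,804 − $113,000 = $515,804
Hospital District: $515,804 × 0.00189 = $974.86956
City of Kemper: $515,804 × 0.00828 = $4,270.85712
Briarton County: $515,804 × 0.00601 = $3,099.98204
Pellston ISD: $515,804 × 0.00872 = $4,497.81088
Total = $974.86956 + $4,270.85712 + $3,099.98204 + $4,497.81088 = $12,843.5196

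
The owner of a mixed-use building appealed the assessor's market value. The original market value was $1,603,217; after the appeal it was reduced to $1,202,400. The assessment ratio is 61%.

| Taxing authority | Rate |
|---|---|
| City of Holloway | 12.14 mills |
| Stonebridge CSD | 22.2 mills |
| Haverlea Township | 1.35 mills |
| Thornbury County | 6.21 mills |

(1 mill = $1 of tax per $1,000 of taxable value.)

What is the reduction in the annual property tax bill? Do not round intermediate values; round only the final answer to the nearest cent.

Old assessed value = $1,603,217 × 0.61 = $977,962.37
New assessed value = $1,202,400 × 0.61 = $733,464
Combined rate = 0.01214 + 0.0222 + 0.00135 + 0.00621 = 0.0419
Old tax = $977,962.37 × 0.0419 = $40,976.623303
New tax = $733,464 × 0.0419 = $30,732.1416
Reduction = $40,976.623303 − $30,732.1416 = $10,244.481703

$10,244.48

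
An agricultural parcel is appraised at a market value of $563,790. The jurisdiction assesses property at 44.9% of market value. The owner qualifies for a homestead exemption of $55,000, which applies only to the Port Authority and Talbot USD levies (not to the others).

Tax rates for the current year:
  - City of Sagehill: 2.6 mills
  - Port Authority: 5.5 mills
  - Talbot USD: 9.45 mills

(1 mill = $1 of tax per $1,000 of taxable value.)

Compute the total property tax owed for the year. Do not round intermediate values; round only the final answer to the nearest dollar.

$3,620

Assessed value = $563,790 × 0.449 = $253,141.71
City of Sagehill: $253,141.71 × 0.0026 = $658.168446
Port Authority: ($253,141.71 − $55,000) × 0.0055 = $198,141.71 × 0.0055 = $1,089.779405
Talbot USD: ($253,141.71 − $55,000) × 0.00945 = $198,141.71 × 0.00945 = $1,872.4391595
Total = $3,620.3870105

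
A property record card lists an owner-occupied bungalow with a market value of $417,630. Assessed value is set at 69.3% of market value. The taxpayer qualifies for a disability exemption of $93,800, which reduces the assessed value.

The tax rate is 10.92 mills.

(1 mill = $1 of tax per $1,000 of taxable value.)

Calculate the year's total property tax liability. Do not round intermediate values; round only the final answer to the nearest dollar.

$2,136

Assessed value = $417,630 × 0.693 = $289,417.59
Taxable value = $289,417.59 − $93,800 = $195,617.59
Tax = $195,617.59 × 0.01092 = $2,136.1440828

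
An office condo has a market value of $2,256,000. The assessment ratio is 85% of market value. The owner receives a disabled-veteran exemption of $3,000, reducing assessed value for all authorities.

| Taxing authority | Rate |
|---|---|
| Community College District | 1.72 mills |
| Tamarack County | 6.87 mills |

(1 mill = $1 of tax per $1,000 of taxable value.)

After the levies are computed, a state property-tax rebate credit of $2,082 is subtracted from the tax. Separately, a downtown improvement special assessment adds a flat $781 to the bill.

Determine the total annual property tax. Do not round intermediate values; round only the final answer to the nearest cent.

$15,145.41

Assessed value = $2,256,000 × 0.85 = $1,917,600
Taxable value = $1,917,600 − $3,000 = $1,914,600
Community College District: $1,914,600 × 0.00172 = $3,293.112
Tamarack County: $1,914,600 × 0.00687 = $13,153.302
Levies subtotal = $16,446.414
After credit = $16,446.414 − $2,082 = $14,364.414
Total = $14,364.414 + $781 = $15,145.414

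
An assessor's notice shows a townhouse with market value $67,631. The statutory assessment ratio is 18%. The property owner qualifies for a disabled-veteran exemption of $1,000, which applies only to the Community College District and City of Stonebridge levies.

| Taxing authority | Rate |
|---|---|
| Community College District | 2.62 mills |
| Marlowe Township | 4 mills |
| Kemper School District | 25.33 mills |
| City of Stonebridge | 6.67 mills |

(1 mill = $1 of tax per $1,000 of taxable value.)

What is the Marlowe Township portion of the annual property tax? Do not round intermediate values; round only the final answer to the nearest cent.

$48.69

Assessed value = $67,631 × 0.18 = $12,173.58
Marlowe Township taxable value = $12,173.58 (exemption does not apply)
Marlowe Township levy = $12,173.58 × 0.004 = $48.69432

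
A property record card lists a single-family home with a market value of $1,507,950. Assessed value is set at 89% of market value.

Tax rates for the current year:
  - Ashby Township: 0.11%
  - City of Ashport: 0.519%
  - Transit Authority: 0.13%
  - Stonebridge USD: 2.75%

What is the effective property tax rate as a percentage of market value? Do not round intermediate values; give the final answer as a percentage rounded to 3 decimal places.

Assessed value = $1,507,950 × 0.89 = $1,342,075.5
Ashby Township: $1,342,075.5 × 0.0011 = $1,476.28305
City of Ashport: $1,342,075.5 × 0.00519 = $6,965.371845
Transit Authority: $1,342,075.5 × 0.0013 = $1,744.69815
Stonebridge USD: $1,342,075.5 × 0.0275 = $36,907.07625
Total tax = $47,093.429295
Effective rate = $47,093.429295 ÷ $1,507,950 = 3.123% of market value

3.123%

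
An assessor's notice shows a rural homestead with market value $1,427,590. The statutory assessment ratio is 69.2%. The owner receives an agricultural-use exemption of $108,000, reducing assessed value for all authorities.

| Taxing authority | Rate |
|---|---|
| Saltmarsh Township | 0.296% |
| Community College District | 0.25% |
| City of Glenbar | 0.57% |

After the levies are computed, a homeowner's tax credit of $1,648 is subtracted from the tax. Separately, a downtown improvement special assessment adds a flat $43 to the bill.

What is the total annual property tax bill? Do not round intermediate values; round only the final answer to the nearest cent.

$8,214.60

Assessed value = $1,427,590 × 0.692 = $987,892.28
Taxable value = $987,892.28 − $108,000 = $879,892.28
Saltmarsh Township: $879,892.28 × 0.00296 = $2,604.4811488
Community College District: $879,892.28 × 0.0025 = $2,199.7307
City of Glenbar: $879,892.28 × 0.0057 = $5,015.385996
Levies subtotal = $9,819.5978448
After credit = $9,819.5978448 − $1,648 = $8,171.5978448
Total = $8,171.5978448 + $43 = $8,214.5978448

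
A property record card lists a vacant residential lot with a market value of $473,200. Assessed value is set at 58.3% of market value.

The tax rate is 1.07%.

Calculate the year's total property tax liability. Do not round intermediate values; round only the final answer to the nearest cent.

$2,951.87

Assessed value = $473,200 × 0.583 = $275,875.6
Tax = $275,875.6 × 0.0107 = $2,951.86892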